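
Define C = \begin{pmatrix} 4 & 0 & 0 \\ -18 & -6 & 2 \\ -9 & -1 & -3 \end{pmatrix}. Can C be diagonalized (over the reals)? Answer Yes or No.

Characteristic polynomial: p(μ) = μ^3 + 5μ^2 - 16μ - 80 = (μ - 4)(μ + 4)(μ + 5).
All 3 eigenvalues are distinct, so C is diagonalizable.

Yes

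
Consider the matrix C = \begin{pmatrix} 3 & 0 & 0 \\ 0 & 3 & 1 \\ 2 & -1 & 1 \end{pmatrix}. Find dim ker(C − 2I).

1

C − 2I = [[1, 0, 0], [0, 1, 1], [2, -1, -1]].
This matrix has rank 2, so its null space has dimension 3 − 2 = 1.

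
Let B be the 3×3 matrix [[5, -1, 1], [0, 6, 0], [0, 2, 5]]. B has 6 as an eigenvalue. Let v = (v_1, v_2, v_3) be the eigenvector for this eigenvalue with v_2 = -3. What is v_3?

B − 6I = [[-1, -1, 1], [0, 0, 0], [0, 2, -1]].
Solving (B − 6I)v = 0 gives the eigenspace spanned by (-3, -3, -6).
With v_2 = -3, v = (-3, -3, -6), so v_3 = -6.

-6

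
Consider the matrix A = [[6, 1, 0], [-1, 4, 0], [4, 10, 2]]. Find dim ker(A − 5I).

1

A − 5I = [[1, 1, 0], [-1, -1, 0], [4, 10, -3]].
This matrix has rank 2, so its null space has dimension 3 − 2 = 1.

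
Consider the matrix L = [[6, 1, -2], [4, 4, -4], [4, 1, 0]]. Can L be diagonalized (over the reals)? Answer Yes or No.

Characteristic polynomial: p(t) = t^3 - 10t^2 + 32t - 32 = (t - 4)^2(t - 2).
t = 4 has algebraic multiplicity 2; rank(L − 4I) = 2, so geometric multiplicity = 1.
Geometric multiplicity < algebraic multiplicity, so L is not diagonalizable.

No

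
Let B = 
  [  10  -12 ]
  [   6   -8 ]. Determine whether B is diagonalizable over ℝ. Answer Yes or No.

Yes

Characteristic polynomial: p(r) = r^2 - 2r - 8 = (r - 4)(r + 2).
All 2 eigenvalues are distinct, so B is diagonalizable.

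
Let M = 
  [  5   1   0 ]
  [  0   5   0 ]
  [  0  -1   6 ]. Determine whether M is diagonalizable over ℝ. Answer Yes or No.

Characteristic polynomial: p(s) = s^3 - 16s^2 + 85s - 150 = (s - 6)(s - 5)^2.
s = 5 has algebraic multiplicity 2; rank(M − 5I) = 2, so geometric multiplicity = 1.
Geometric multiplicity < algebraic multiplicity, so M is not diagonalizable.

No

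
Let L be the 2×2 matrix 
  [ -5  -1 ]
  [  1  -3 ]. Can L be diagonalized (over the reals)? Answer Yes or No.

No

Characteristic polynomial: p(r) = r^2 + 8r + 16 = (r + 4)^2.
r = -4 has algebraic multiplicity 2; rank(L + 4I) = 1, so geometric multiplicity = 1.
Geometric multiplicity < algebraic multiplicity, so L is not diagonalizable.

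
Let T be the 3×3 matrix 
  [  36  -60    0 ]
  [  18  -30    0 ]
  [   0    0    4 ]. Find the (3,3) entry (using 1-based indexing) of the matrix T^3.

Characteristic polynomial: s^3 - 10s^2 + 24s = s(s - 6)(s - 4), so the eigenvalues are 0, 4, 6.
s=0: eigenvector (-5, -3, 0).
s=6: eigenvector (2, 1, 0).
s=4: eigenvector (0, 0, 1).
P = [[-5, 2, 0], [-3, 1, 0], [0, 0, 1]], D = diag(0, 6, 4), P⁻¹ = [[1, -2, 0], [3, -5, 0], [0, 0, 1]].
T³ = P·diag(0, 216, 64)·P⁻¹ = [[1296, -2160, 0], [648, -1080, 0], [0, 0, 64]].
The requested entry is 64.

64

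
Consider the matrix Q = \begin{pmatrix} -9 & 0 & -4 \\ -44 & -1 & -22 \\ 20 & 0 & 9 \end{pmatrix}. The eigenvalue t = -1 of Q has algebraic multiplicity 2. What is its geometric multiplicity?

Q + 1I = [[-8, 0, -4], [-44, 0, -22], [20, 0, 10]].
This matrix has rank 1, so its null space has dimension 3 − 1 = 2.

2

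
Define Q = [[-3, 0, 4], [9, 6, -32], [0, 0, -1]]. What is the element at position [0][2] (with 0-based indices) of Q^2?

-16

Characteristic polynomial: s^3 - 2s^2 - 21s - 18 = (s - 6)(s + 1)(s + 3), so the eigenvalues are -3, -1, 6.
s=-1: eigenvector (2, 2, 1).
s=6: eigenvector (0, 1, 0).
s=-3: eigenvector (1, -1, 0).
P = [[2, 0, 1], [2, 1, -1], [1, 0, 0]], D = diag(-1, 6, -3), P⁻¹ = [[0, 0, 1], [1, 1, -4], [1, 0, -2]].
Q² = P·diag(1, 36, 9)·P⁻¹ = [[9, 0, -16], [27, 36, -124], [0, 0, 1]].
The requested entry is -16.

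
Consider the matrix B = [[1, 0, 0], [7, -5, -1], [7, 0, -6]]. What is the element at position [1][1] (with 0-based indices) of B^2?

Characteristic polynomial: r^3 + 10r^2 + 19r - 30 = (r - 1)(r + 5)(r + 6), so the eigenvalues are -6, -5, 1.
r=1: eigenvector (1, 1, 1).
r=-5: eigenvector (0, 1, 0).
r=-6: eigenvector (0, 1, 1).
P = [[1, 0, 0], [1, 1, 1], [1, 0, 1]], D = diag(1, -5, -6), P⁻¹ = [[1, 0, 0], [0, 1, -1], [-1, 0, 1]].
B² = P·diag(1, 25, 36)·P⁻¹ = [[1, 0, 0], [-35, 25, 11], [-35, 0, 36]].
The requested entry is 25.

25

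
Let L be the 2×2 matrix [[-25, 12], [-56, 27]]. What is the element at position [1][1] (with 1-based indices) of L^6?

-4367

Characteristic polynomial: λ^2 - 2λ - 3 = (λ - 3)(λ + 1), so the eigenvalues are -1, 3.
λ=3: eigenvector (3, 7).
λ=-1: eigenvector (1, 2).
P = [[3, 1], [7, 2]], D = diag(3, -1), P⁻¹ = [[-2, 1], [7, -3]].
L⁶ = P·diag(729, 1)·P⁻¹ = [[-4367, 2184], [-10192, 5097]].
The requested entry is -4367.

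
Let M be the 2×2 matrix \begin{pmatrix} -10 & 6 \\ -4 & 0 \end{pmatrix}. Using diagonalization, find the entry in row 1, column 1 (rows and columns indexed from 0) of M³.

240

Characteristic polynomial: μ^2 + 10μ + 24 = (μ + 4)(μ + 6), so the eigenvalues are -6, -4.
μ=-4: eigenvector (1, 1).
μ=-6: eigenvector (3, 2).
P = [[1, 3], [1, 2]], D = diag(-4, -6), P⁻¹ = [[-2, 3], [1, -1]].
M³ = P·diag(-64, -216)·P⁻¹ = [[-520, 456], [-304, 240]].
The requested entry is 240.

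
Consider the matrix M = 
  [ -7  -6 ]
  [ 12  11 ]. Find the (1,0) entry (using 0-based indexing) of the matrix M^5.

6252

Characteristic polynomial: s^2 - 4s - 5 = (s - 5)(s + 1), so the eigenvalues are -1, 5.
s=-1: eigenvector (1, -1).
s=5: eigenvector (-1, 2).
P = [[1, -1], [-1, 2]], D = diag(-1, 5), P⁻¹ = [[2, 1], [1, 1]].
M⁵ = P·diag(-1, 3125)·P⁻¹ = [[-3127, -3126], [6252, 6251]].
The requested entry is 6252.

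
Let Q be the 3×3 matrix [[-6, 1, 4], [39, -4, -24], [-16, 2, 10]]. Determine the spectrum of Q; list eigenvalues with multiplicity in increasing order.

-1, -1, 2

Characteristic polynomial: p(μ) = μ^3 - 3μ - 2 = (μ - 2)(μ + 1)^2.
Roots (with multiplicity): -1, -1, 2.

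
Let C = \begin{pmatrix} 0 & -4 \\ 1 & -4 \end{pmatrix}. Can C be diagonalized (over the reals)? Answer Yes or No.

No

Characteristic polynomial: p(s) = s^2 + 4s + 4 = (s + 2)^2.
s = -2 has algebraic multiplicity 2; rank(C + 2I) = 1, so geometric multiplicity = 1.
Geometric multiplicity < algebraic multiplicity, so C is not diagonalizable.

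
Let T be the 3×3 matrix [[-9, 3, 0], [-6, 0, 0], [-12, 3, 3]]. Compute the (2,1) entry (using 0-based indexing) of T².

Characteristic polynomial: r^3 + 6r^2 - 9r - 54 = (r - 3)(r + 3)(r + 6), so the eigenvalues are -6, -3, 3.
r=-6: eigenvector (1, 1, 1).
r=-3: eigenvector (1, 2, 1).
r=3: eigenvector (0, 0, 1).
P = [[1, 1, 0], [1, 2, 0], [1, 1, 1]], D = diag(-6, -3, 3), P⁻¹ = [[2, -1, 0], [-1, 1, 0], [-1, 0, 1]].
T² = P·diag(36, 9, 9)·P⁻¹ = [[63, -27, 0], [54, -18, 0], [54, -27, 9]].
The requested entry is -27.

-27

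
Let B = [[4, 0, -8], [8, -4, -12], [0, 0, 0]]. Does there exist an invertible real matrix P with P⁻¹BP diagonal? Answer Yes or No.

Characteristic polynomial: p(μ) = μ^3 - 16μ = μ(μ - 4)(μ + 4).
All 3 eigenvalues are distinct, so B is diagonalizable.

Yes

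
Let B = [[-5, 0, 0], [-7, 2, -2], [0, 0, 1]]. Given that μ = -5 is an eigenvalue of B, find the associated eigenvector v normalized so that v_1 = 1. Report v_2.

B + 5I = [[0, 0, 0], [-7, 7, -2], [0, 0, 6]].
Solving (B + 5I)v = 0 gives the eigenspace spanned by (1, 1, 0).
With v_1 = 1, v = (1, 1, 0), so v_2 = 1.

1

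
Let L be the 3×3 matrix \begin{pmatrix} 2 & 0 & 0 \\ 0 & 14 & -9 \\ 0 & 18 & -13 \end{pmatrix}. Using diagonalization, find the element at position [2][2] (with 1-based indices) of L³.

314

Characteristic polynomial: r^3 - 3r^2 - 18r + 40 = (r - 5)(r - 2)(r + 4), so the eigenvalues are -4, 2, 5.
r=2: eigenvector (1, 0, 0).
r=-4: eigenvector (0, -1, -2).
r=5: eigenvector (0, 1, 1).
P = [[1, 0, 0], [0, -1, 1], [0, -2, 1]], D = diag(2, -4, 5), P⁻¹ = [[1, 0, 0], [0, 1, -1], [0, 2, -1]].
L³ = P·diag(8, -64, 125)·P⁻¹ = [[8, 0, 0], [0, 314, -189], [0, 378, -253]].
The requested entry is 314.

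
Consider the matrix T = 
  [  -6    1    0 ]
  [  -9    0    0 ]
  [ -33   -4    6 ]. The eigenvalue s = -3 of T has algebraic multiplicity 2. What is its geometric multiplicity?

1

T + 3I = [[-3, 1, 0], [-9, 3, 0], [-33, -4, 9]].
This matrix has rank 2, so its null space has dimension 3 − 2 = 1.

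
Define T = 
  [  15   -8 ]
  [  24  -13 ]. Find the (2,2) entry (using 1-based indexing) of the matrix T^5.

-733

Characteristic polynomial: λ^2 - 2λ - 3 = (λ - 3)(λ + 1), so the eigenvalues are -1, 3.
λ=3: eigenvector (-2, -3).
λ=-1: eigenvector (1, 2).
P = [[-2, 1], [-3, 2]], D = diag(3, -1), P⁻¹ = [[-2, 1], [-3, 2]].
T⁵ = P·diag(243, -1)·P⁻¹ = [[975, -488], [1464, -733]].
The requested entry is -733.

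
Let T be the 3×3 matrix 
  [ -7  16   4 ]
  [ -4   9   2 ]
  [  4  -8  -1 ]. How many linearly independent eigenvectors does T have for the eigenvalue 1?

2

T − 1I = [[-8, 16, 4], [-4, 8, 2], [4, -8, -2]].
This matrix has rank 1, so its null space has dimension 3 − 1 = 2.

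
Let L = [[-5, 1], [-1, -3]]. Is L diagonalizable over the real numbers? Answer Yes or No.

Characteristic polynomial: p(r) = r^2 + 8r + 16 = (r + 4)^2.
r = -4 has algebraic multiplicity 2; rank(L + 4I) = 1, so geometric multiplicity = 1.
Geometric multiplicity < algebraic multiplicity, so L is not diagonalizable.

No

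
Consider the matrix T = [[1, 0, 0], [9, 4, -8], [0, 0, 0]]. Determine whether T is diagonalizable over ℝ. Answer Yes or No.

Yes

Characteristic polynomial: p(s) = s^3 - 5s^2 + 4s = s(s - 4)(s - 1).
All 3 eigenvalues are distinct, so T is diagonalizable.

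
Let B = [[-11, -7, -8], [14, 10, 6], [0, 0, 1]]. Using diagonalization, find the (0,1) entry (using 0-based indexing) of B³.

Characteristic polynomial: μ^3 - 13μ + 12 = (μ - 3)(μ - 1)(μ + 4), so the eigenvalues are -4, 1, 3.
μ=-4: eigenvector (1, -1, 0).
μ=3: eigenvector (-1, 2, 0).
μ=1: eigenvector (-3, 4, 1).
P = [[1, -1, -3], [-1, 2, 4], [0, 0, 1]], D = diag(-4, 3, 1), P⁻¹ = [[2, 1, 2], [1, 1, -1], [0, 0, 1]].
B³ = P·diag(-64, 27, 1)·P⁻¹ = [[-155, -91, -104], [182, 118, 78], [0, 0, 1]].
The requested entry is -91.

-91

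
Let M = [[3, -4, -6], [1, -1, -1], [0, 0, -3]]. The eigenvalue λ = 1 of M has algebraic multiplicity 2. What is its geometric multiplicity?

1

M − 1I = [[2, -4, -6], [1, -2, -1], [0, 0, -4]].
This matrix has rank 2, so its null space has dimension 3 − 2 = 1.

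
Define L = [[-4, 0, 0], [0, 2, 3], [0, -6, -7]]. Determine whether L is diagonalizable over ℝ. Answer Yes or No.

Yes

Characteristic polynomial: p(r) = r^3 + 9r^2 + 24r + 16 = (r + 1)(r + 4)^2.
r = -4 has algebraic multiplicity 2; rank(L + 4I) = 1, so geometric multiplicity = 2.
Every eigenvalue has geometric = algebraic multiplicity, so L is diagonalizable.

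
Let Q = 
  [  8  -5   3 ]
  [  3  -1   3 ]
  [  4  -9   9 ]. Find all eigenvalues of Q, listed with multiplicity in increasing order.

Characteristic polynomial: p(μ) = μ^3 - 16μ^2 + 85μ - 150 = (μ - 6)(μ - 5)^2.
Roots (with multiplicity): 5, 5, 6.

5, 5, 6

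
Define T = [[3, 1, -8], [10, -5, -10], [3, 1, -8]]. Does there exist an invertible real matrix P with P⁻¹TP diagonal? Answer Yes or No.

No

Characteristic polynomial: p(s) = s^3 + 10s^2 + 25s = s(s + 5)^2.
s = -5 has algebraic multiplicity 2; rank(T + 5I) = 2, so geometric multiplicity = 1.
Geometric multiplicity < algebraic multiplicity, so T is not diagonalizable.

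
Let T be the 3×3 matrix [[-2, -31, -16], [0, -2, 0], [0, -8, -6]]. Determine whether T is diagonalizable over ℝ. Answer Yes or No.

No

Characteristic polynomial: p(μ) = μ^3 + 10μ^2 + 28μ + 24 = (μ + 2)^2(μ + 6).
μ = -2 has algebraic multiplicity 2; rank(T + 2I) = 2, so geometric multiplicity = 1.
Geometric multiplicity < algebraic multiplicity, so T is not diagonalizable.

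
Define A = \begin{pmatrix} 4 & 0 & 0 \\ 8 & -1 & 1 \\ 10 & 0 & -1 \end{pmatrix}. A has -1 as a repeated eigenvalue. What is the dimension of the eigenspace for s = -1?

A + 1I = [[5, 0, 0], [8, 0, 1], [10, 0, 0]].
This matrix has rank 2, so its null space has dimension 3 − 2 = 1.

1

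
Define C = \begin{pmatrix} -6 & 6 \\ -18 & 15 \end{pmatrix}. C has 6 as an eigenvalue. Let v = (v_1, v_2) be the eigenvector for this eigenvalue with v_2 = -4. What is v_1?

C − 6I = [[-12, 6], [-18, 9]].
Solving (C − 6I)v = 0 gives the eigenspace spanned by (-2, -4).
With v_2 = -4, v = (-2, -4), so v_1 = -2.

-2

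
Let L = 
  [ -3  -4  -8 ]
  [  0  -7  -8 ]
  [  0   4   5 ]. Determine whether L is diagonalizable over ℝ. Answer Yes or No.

Characteristic polynomial: p(t) = t^3 + 5t^2 + 3t - 9 = (t - 1)(t + 3)^2.
t = -3 has algebraic multiplicity 2; rank(L + 3I) = 1, so geometric multiplicity = 2.
Every eigenvalue has geometric = algebraic multiplicity, so L is diagonalizable.

Yes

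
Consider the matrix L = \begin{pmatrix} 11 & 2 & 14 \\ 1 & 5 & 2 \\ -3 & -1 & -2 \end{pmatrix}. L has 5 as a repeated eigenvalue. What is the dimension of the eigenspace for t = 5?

1

L − 5I = [[6, 2, 14], [1, 0, 2], [-3, -1, -7]].
This matrix has rank 2, so its null space has dimension 3 − 2 = 1.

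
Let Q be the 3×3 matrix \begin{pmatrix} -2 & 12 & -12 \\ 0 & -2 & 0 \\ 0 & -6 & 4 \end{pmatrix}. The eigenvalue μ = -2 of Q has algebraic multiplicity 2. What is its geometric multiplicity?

2

Q + 2I = [[0, 12, -12], [0, 0, 0], [0, -6, 6]].
This matrix has rank 1, so its null space has dimension 3 − 1 = 2.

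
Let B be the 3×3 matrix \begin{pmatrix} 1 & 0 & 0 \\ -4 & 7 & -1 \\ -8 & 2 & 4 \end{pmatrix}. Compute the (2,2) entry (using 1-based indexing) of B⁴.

Characteristic polynomial: s^3 - 12s^2 + 41s - 30 = (s - 6)(s - 5)(s - 1), so the eigenvalues are 1, 5, 6.
s=1: eigenvector (1, 1, 2).
s=5: eigenvector (0, -1, -2).
s=6: eigenvector (0, 1, 1).
P = [[1, 0, 0], [1, -1, 1], [2, -2, 1]], D = diag(1, 5, 6), P⁻¹ = [[1, 0, 0], [1, 1, -1], [0, 2, -1]].
B⁴ = P·diag(1, 625, 1296)·P⁻¹ = [[1, 0, 0], [-624, 1967, -671], [-1248, 1342, -46]].
The requested entry is 1967.

1967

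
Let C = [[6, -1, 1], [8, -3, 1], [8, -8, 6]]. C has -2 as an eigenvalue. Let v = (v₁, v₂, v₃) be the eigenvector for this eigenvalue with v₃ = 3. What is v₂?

C + 2I = [[8, -1, 1], [8, -1, 1], [8, -8, 8]].
Solving (C + 2I)v = 0 gives the eigenspace spanned by (0, 3, 3).
With v₃ = 3, v = (0, 3, 3), so v₂ = 3.

3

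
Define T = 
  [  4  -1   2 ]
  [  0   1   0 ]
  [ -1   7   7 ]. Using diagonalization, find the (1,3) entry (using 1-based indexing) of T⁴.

Characteristic polynomial: r^3 - 12r^2 + 41r - 30 = (r - 6)(r - 5)(r - 1), so the eigenvalues are 1, 5, 6.
r=6: eigenvector (1, 0, 1).
r=1: eigenvector (1, 1, -1).
r=5: eigenvector (2, 0, 1).
P = [[1, 1, 2], [0, 1, 0], [1, -1, 1]], D = diag(6, 1, 5), P⁻¹ = [[-1, 3, 2], [0, 1, 0], [1, -2, -1]].
T⁴ = P·diag(1296, 1, 625)·P⁻¹ = [[-46, 1389, 1342], [0, 1, 0], [-671, 2637, 1967]].
The requested entry is 1342.

1342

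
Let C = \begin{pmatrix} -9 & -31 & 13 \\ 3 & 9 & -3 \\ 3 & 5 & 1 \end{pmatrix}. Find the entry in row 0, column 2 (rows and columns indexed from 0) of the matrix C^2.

Characteristic polynomial: r^3 - r^2 - 12r = r(r - 4)(r + 3), so the eigenvalues are -3, 0, 4.
r=0: eigenvector (-2, 1, 1).
r=-3: eigenvector (3, -1, -1).
r=4: eigenvector (1, 0, 1).
P = [[-2, 3, 1], [1, -1, 0], [1, -1, 1]], D = diag(0, -3, 4), P⁻¹ = [[1, 4, -1], [1, 3, -1], [0, -1, 1]].
C² = P·diag(0, 9, 16)·P⁻¹ = [[27, 65, -11], [-9, -27, 9], [-9, -43, 25]].
The requested entry is -11.

-11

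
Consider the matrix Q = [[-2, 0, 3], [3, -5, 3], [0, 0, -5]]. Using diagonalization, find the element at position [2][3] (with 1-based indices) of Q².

Characteristic polynomial: t^3 + 12t^2 + 45t + 50 = (t + 2)(t + 5)^2, so the eigenvalues are -5, -5, -2.
t=-5: eigenvector (-1, -1, 1).
t=-5: eigenvector (0, 1, 0).
t=-2: eigenvector (1, 1, 0).
P = [[-1, 0, 1], [-1, 1, 1], [1, 0, 0]], D = diag(-5, -5, -2), P⁻¹ = [[0, 0, 1], [-1, 1, 0], [1, 0, 1]].
Q² = P·diag(25, 25, 4)·P⁻¹ = [[4, 0, -21], [-21, 25, -21], [0, 0, 25]].
The requested entry is -21.

-21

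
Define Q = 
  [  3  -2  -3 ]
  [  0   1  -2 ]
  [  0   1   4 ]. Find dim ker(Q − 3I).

Q − 3I = [[0, -2, -3], [0, -2, -2], [0, 1, 1]].
This matrix has rank 2, so its null space has dimension 3 − 2 = 1.

1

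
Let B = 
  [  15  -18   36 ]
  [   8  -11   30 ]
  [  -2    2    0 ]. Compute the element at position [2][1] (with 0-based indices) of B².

Characteristic polynomial: μ^3 - 4μ^2 - 9μ + 36 = (μ - 4)(μ - 3)(μ + 3), so the eigenvalues are -3, 3, 4.
μ=3: eigenvector (3, 6, 2).
μ=-3: eigenvector (1, 1, 0).
μ=4: eigenvector (0, 2, 1).
P = [[3, 1, 0], [6, 1, 2], [2, 0, 1]], D = diag(3, -3, 4), P⁻¹ = [[1, -1, 2], [-2, 3, -6], [-2, 2, -3]].
B² = P·diag(9, 9, 16)·P⁻¹ = [[9, 0, 0], [-28, 37, -42], [-14, 14, -12]].
The requested entry is 14.

14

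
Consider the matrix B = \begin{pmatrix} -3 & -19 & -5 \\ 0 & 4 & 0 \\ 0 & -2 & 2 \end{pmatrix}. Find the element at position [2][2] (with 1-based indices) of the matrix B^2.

Characteristic polynomial: t^3 - 3t^2 - 10t + 24 = (t - 4)(t - 2)(t + 3), so the eigenvalues are -3, 2, 4.
t=-3: eigenvector (1, 0, 0).
t=2: eigenvector (-1, 0, 1).
t=4: eigenvector (-2, 1, -1).
P = [[1, -1, -2], [0, 0, 1], [0, 1, -1]], D = diag(-3, 2, 4), P⁻¹ = [[1, 3, 1], [0, 1, 1], [0, 1, 0]].
B² = P·diag(9, 4, 16)·P⁻¹ = [[9, -9, 5], [0, 16, 0], [0, -12, 4]].
The requested entry is 16.

16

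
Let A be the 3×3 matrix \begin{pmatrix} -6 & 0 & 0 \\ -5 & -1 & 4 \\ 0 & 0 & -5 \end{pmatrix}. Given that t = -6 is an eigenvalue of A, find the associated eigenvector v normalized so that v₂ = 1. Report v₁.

1

A + 6I = [[0, 0, 0], [-5, 5, 4], [0, 0, 1]].
Solving (A + 6I)v = 0 gives the eigenspace spanned by (1, 1, 0).
With v₂ = 1, v = (1, 1, 0), so v₁ = 1.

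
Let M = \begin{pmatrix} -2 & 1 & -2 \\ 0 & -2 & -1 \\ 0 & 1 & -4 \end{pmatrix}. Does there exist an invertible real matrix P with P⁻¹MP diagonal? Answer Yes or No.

No

Characteristic polynomial: p(r) = r^3 + 8r^2 + 21r + 18 = (r + 2)(r + 3)^2.
r = -3 has algebraic multiplicity 2; rank(M + 3I) = 2, so geometric multiplicity = 1.
Geometric multiplicity < algebraic multiplicity, so M is not diagonalizable.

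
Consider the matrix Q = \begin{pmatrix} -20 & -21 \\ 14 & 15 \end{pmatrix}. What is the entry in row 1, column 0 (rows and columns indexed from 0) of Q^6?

-93310

Characteristic polynomial: λ^2 + 5λ - 6 = (λ - 1)(λ + 6), so the eigenvalues are -6, 1.
λ=-6: eigenvector (-3, 2).
λ=1: eigenvector (-1, 1).
P = [[-3, -1], [2, 1]], D = diag(-6, 1), P⁻¹ = [[-1, -1], [2, 3]].
Q⁶ = P·diag(46656, 1)·P⁻¹ = [[139966, 139965], [-93310, -93309]].
The requested entry is -93310.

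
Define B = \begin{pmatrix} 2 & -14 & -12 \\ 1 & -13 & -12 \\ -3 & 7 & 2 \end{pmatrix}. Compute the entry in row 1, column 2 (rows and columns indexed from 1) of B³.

Characteristic polynomial: t^3 + 9t^2 + 14t - 24 = (t - 1)(t + 4)(t + 6), so the eigenvalues are -6, -4, 1.
t=1: eigenvector (-2, -1, 1).
t=-4: eigenvector (-3, -3, 2).
t=-6: eigenvector (-2, -2, 1).
P = [[-2, -3, -2], [-1, -3, -2], [1, 2, 1]], D = diag(1, -4, -6), P⁻¹ = [[-1, 1, 0], [1, 0, 2], [-1, -1, -3]].
B³ = P·diag(1, -64, -216)·P⁻¹ = [[-238, -434, -912], [-239, -433, -912], [87, 217, 392]].
The requested entry is -434.

-434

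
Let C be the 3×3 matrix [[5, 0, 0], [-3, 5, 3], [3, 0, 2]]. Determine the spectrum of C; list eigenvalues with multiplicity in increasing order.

Characteristic polynomial: p(r) = r^3 - 12r^2 + 45r - 50 = (r - 5)^2(r - 2).
Roots (with multiplicity): 2, 5, 5.

2, 5, 5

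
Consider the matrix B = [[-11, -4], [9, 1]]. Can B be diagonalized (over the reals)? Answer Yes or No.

Characteristic polynomial: p(μ) = μ^2 + 10μ + 25 = (μ + 5)^2.
μ = -5 has algebraic multiplicity 2; rank(B + 5I) = 1, so geometric multiplicity = 1.
Geometric multiplicity < algebraic multiplicity, so B is not diagonalizable.

No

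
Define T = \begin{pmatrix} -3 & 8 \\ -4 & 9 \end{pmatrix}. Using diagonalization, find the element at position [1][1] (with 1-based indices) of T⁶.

-15623

Characteristic polynomial: λ^2 - 6λ + 5 = (λ - 5)(λ - 1), so the eigenvalues are 1, 5.
λ=5: eigenvector (-1, -1).
λ=1: eigenvector (2, 1).
P = [[-1, 2], [-1, 1]], D = diag(5, 1), P⁻¹ = [[1, -2], [1, -1]].
T⁶ = P·diag(15625, 1)·P⁻¹ = [[-15623, 31248], [-15624, 31249]].
The requested entry is -15623.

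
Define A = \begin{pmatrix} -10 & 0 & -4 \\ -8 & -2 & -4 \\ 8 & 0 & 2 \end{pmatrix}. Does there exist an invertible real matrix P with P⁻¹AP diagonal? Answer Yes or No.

Yes

Characteristic polynomial: p(r) = r^3 + 10r^2 + 28r + 24 = (r + 2)^2(r + 6).
r = -2 has algebraic multiplicity 2; rank(A + 2I) = 1, so geometric multiplicity = 2.
Every eigenvalue has geometric = algebraic multiplicity, so A is diagonalizable.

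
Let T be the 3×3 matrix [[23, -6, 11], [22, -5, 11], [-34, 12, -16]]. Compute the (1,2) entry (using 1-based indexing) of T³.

-126

Characteristic polynomial: s^3 - 2s^2 - 29s + 30 = (s - 6)(s - 1)(s + 5), so the eigenvalues are -5, 1, 6.
s=1: eigenvector (1, 0, -2).
s=-5: eigenvector (1, 1, -2).
s=6: eigenvector (1, 1, -1).
P = [[1, 1, 1], [0, 1, 1], [-2, -2, -1]], D = diag(1, -5, 6), P⁻¹ = [[1, -1, 0], [-2, 1, -1], [2, 0, 1]].
T³ = P·diag(1, -125, 216)·P⁻¹ = [[683, -126, 341], [682, -125, 341], [-934, 252, -466]].
The requested entry is -126.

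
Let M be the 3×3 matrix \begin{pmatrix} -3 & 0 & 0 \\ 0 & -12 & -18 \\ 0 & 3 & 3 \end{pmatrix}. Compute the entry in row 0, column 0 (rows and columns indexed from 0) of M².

9

Characteristic polynomial: t^3 + 12t^2 + 45t + 54 = (t + 3)^2(t + 6), so the eigenvalues are -6, -3, -3.
t=-3: eigenvector (1, 0, 0).
t=-6: eigenvector (0, 3, -1).
t=-3: eigenvector (0, -2, 1).
P = [[1, 0, 0], [0, 3, -2], [0, -1, 1]], D = diag(-3, -6, -3), P⁻¹ = [[1, 0, 0], [0, 1, 2], [0, 1, 3]].
M² = P·diag(9, 36, 9)·P⁻¹ = [[9, 0, 0], [0, 90, 162], [0, -27, -45]].
The requested entry is 9.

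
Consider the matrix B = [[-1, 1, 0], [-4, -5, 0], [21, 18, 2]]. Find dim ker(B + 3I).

1

B + 3I = [[2, 1, 0], [-4, -2, 0], [21, 18, 5]].
This matrix has rank 2, so its null space has dimension 3 − 2 = 1.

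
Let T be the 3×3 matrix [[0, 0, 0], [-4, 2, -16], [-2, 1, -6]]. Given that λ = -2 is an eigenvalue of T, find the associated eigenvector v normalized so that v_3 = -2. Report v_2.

T + 2I = [[2, 0, 0], [-4, 4, -16], [-2, 1, -4]].
Solving (T + 2I)v = 0 gives the eigenspace spanned by (0, -8, -2).
With v_3 = -2, v = (0, -8, -2), so v_2 = -8.

-8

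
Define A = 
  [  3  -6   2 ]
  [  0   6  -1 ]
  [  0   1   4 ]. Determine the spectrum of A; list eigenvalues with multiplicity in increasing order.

Characteristic polynomial: p(t) = t^3 - 13t^2 + 55t - 75 = (t - 5)^2(t - 3).
Roots (with multiplicity): 3, 5, 5.

3, 5, 5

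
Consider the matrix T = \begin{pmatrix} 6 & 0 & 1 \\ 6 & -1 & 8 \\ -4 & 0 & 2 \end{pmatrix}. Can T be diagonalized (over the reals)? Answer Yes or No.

Characteristic polynomial: p(s) = s^3 - 7s^2 + 8s + 16 = (s - 4)^2(s + 1).
s = 4 has algebraic multiplicity 2; rank(T − 4I) = 2, so geometric multiplicity = 1.
Geometric multiplicity < algebraic multiplicity, so T is not diagonalizable.

No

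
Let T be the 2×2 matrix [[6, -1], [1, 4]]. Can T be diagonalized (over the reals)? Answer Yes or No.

No

Characteristic polynomial: p(s) = s^2 - 10s + 25 = (s - 5)^2.
s = 5 has algebraic multiplicity 2; rank(T − 5I) = 1, so geometric multiplicity = 1.
Geometric multiplicity < algebraic multiplicity, so T is not diagonalizable.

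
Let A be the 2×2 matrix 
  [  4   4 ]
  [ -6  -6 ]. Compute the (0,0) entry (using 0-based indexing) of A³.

Characteristic polynomial: λ^2 + 2λ = λ(λ + 2), so the eigenvalues are -2, 0.
λ=0: eigenvector (1, -1).
λ=-2: eigenvector (-2, 3).
P = [[1, -2], [-1, 3]], D = diag(0, -2), P⁻¹ = [[3, 2], [1, 1]].
A³ = P·diag(0, -8)·P⁻¹ = [[16, 16], [-24, -24]].
The requested entry is 16.

16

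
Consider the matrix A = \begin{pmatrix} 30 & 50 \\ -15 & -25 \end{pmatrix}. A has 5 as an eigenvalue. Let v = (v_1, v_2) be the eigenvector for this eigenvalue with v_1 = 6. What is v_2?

-3

A − 5I = [[25, 50], [-15, -30]].
Solving (A − 5I)v = 0 gives the eigenspace spanned by (6, -3).
With v_1 = 6, v = (6, -3), so v_2 = -3.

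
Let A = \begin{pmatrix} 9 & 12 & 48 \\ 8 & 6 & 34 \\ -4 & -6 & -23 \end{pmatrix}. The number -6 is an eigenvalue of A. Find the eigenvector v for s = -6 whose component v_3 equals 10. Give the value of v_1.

-20

A + 6I = [[15, 12, 48], [8, 12, 34], [-4, -6, -17]].
Solving (A + 6I)v = 0 gives the eigenspace spanned by (-20, -15, 10).
With v_3 = 10, v = (-20, -15, 10), so v_1 = -20.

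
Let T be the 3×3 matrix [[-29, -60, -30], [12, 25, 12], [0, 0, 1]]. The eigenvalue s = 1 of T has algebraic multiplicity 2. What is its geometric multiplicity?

2

T − 1I = [[-30, -60, -30], [12, 24, 12], [0, 0, 0]].
This matrix has rank 1, so its null space has dimension 3 − 1 = 2.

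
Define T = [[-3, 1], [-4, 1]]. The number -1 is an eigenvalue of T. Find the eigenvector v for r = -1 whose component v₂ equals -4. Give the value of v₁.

-2

T + 1I = [[-2, 1], [-4, 2]].
Solving (T + 1I)v = 0 gives the eigenspace spanned by (-2, -4).
With v₂ = -4, v = (-2, -4), so v₁ = -2.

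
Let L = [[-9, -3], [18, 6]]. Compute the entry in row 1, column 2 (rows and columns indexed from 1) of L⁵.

-243

Characteristic polynomial: λ^2 + 3λ = λ(λ + 3), so the eigenvalues are -3, 0.
λ=-3: eigenvector (1, -2).
λ=0: eigenvector (-1, 3).
P = [[1, -1], [-2, 3]], D = diag(-3, 0), P⁻¹ = [[3, 1], [2, 1]].
L⁵ = P·diag(-243, 0)·P⁻¹ = [[-729, -243], [1458, 486]].
The requested entry is -243.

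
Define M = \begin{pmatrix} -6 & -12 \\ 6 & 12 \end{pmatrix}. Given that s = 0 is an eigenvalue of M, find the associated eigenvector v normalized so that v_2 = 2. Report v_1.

-4

M = [[-6, -12], [6, 12]].
Solving (M)v = 0 gives the eigenspace spanned by (-4, 2).
With v_2 = 2, v = (-4, 2), so v_1 = -4.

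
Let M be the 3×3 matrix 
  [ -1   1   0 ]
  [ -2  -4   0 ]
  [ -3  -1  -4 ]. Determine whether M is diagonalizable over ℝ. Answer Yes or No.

Characteristic polynomial: p(t) = t^3 + 9t^2 + 26t + 24 = (t + 2)(t + 3)(t + 4).
All 3 eigenvalues are distinct, so M is diagonalizable.

Yes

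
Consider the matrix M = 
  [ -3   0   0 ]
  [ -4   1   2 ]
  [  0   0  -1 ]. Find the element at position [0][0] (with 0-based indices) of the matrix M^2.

Characteristic polynomial: μ^3 + 3μ^2 - μ - 3 = (μ - 1)(μ + 1)(μ + 3), so the eigenvalues are -3, -1, 1.
μ=-3: eigenvector (1, 1, 0).
μ=1: eigenvector (0, 1, 0).
μ=-1: eigenvector (0, -1, 1).
P = [[1, 0, 0], [1, 1, -1], [0, 0, 1]], D = diag(-3, 1, -1), P⁻¹ = [[1, 0, 0], [-1, 1, 1], [0, 0, 1]].
M² = P·diag(9, 1, 1)·P⁻¹ = [[9, 0, 0], [8, 1, 0], [0, 0, 1]].
The requested entry is 9.

9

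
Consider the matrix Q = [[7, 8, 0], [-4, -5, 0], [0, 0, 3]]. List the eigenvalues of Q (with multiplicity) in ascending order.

Characteristic polynomial: p(t) = t^3 - 5t^2 + 3t + 9 = (t - 3)^2(t + 1).
Roots (with multiplicity): -1, 3, 3.

-1, 3, 3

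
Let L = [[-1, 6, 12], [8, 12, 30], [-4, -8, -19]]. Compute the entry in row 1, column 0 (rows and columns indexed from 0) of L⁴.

-320

Characteristic polynomial: λ^3 + 8λ^2 + 19λ + 12 = (λ + 1)(λ + 3)(λ + 4), so the eigenvalues are -4, -3, -1.
λ=-1: eigenvector (1, 4, -2).
λ=-4: eigenvector (-2, 1, 0).
λ=-3: eigenvector (0, -2, 1).
P = [[1, -2, 0], [4, 1, -2], [-2, 0, 1]], D = diag(-1, -4, -3), P⁻¹ = [[1, 2, 4], [0, 1, 2], [2, 4, 9]].
L⁴ = P·diag(1, 256, 81)·P⁻¹ = [[1, -510, -1020], [-320, -384, -930], [160, 320, 721]].
The requested entry is -320.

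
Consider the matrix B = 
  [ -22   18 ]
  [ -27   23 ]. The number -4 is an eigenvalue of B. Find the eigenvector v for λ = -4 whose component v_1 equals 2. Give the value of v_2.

B + 4I = [[-18, 18], [-27, 27]].
Solving (B + 4I)v = 0 gives the eigenspace spanned by (2, 2).
With v_1 = 2, v = (2, 2), so v_2 = 2.

2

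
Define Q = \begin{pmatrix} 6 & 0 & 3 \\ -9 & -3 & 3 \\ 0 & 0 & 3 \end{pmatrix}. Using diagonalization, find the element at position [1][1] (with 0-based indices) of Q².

Characteristic polynomial: t^3 - 6t^2 - 9t + 54 = (t - 6)(t - 3)(t + 3), so the eigenvalues are -3, 3, 6.
t=6: eigenvector (1, -1, 0).
t=-3: eigenvector (0, 1, 0).
t=3: eigenvector (-1, 2, 1).
P = [[1, 0, -1], [-1, 1, 2], [0, 0, 1]], D = diag(6, -3, 3), P⁻¹ = [[1, 0, 1], [1, 1, -1], [0, 0, 1]].
Q² = P·diag(36, 9, 9)·P⁻¹ = [[36, 0, 27], [-27, 9, -27], [0, 0, 9]].
The requested entry is 9.

9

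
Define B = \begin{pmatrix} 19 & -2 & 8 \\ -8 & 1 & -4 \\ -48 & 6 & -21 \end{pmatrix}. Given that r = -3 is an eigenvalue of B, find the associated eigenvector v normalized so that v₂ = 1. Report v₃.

3

B + 3I = [[22, -2, 8], [-8, 4, -4], [-48, 6, -18]].
Solving (B + 3I)v = 0 gives the eigenspace spanned by (-1, 1, 3).
With v₂ = 1, v = (-1, 1, 3), so v₃ = 3.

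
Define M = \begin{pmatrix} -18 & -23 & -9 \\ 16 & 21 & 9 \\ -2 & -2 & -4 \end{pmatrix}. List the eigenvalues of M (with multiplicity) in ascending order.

-4, -2, 5

Characteristic polynomial: p(r) = r^3 + r^2 - 22r - 40 = (r - 5)(r + 2)(r + 4).
Roots (with multiplicity): -4, -2, 5.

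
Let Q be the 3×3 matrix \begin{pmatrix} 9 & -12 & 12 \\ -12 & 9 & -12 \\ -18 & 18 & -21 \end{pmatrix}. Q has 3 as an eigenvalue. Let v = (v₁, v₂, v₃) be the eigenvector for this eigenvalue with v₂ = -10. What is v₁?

Q − 3I = [[6, -12, 12], [-12, 6, -12], [-18, 18, -24]].
Solving (Q − 3I)v = 0 gives the eigenspace spanned by (10, -10, -15).
With v₂ = -10, v = (10, -10, -15), so v₁ = 10.

10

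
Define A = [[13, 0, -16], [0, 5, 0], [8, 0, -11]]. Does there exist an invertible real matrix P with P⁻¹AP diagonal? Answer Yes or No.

Characteristic polynomial: p(μ) = μ^3 - 7μ^2 - 5μ + 75 = (μ - 5)^2(μ + 3).
μ = 5 has algebraic multiplicity 2; rank(A − 5I) = 1, so geometric multiplicity = 2.
Every eigenvalue has geometric = algebraic multiplicity, so A is diagonalizable.

Yes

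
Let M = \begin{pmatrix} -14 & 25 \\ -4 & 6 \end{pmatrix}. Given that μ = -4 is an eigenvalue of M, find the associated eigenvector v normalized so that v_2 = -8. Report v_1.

-20

M + 4I = [[-10, 25], [-4, 10]].
Solving (M + 4I)v = 0 gives the eigenspace spanned by (-20, -8).
With v_2 = -8, v = (-20, -8), so v_1 = -20.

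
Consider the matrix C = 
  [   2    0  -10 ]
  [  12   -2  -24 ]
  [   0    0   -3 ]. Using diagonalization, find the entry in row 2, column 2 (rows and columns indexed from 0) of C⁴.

Characteristic polynomial: λ^3 + 3λ^2 - 4λ - 12 = (λ - 2)(λ + 2)(λ + 3), so the eigenvalues are -3, -2, 2.
λ=2: eigenvector (1, 3, 0).
λ=-2: eigenvector (0, 1, 0).
λ=-3: eigenvector (2, 0, 1).
P = [[1, 0, 2], [3, 1, 0], [0, 0, 1]], D = diag(2, -2, -3), P⁻¹ = [[1, 0, -2], [-3, 1, 6], [0, 0, 1]].
C⁴ = P·diag(16, 16, 81)·P⁻¹ = [[16, 0, 130], [0, 16, 0], [0, 0, 81]].
The requested entry is 81.

81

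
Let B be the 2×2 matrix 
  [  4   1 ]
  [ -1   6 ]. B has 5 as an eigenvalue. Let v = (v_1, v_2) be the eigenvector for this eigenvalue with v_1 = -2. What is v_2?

-2

B − 5I = [[-1, 1], [-1, 1]].
Solving (B − 5I)v = 0 gives the eigenspace spanned by (-2, -2).
With v_1 = -2, v = (-2, -2), so v_2 = -2.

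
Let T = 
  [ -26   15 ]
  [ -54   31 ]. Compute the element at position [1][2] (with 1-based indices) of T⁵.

5115

Characteristic polynomial: r^2 - 5r + 4 = (r - 4)(r - 1), so the eigenvalues are 1, 4.
r=4: eigenvector (1, 2).
r=1: eigenvector (-5, -9).
P = [[1, -5], [2, -9]], D = diag(4, 1), P⁻¹ = [[-9, 5], [-2, 1]].
T⁵ = P·diag(1024, 1)·P⁻¹ = [[-9206, 5115], [-18414, 10231]].
The requested entry is 5115.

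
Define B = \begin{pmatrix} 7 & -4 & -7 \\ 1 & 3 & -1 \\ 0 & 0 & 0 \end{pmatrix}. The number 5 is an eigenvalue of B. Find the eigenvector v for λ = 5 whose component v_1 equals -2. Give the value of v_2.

B − 5I = [[2, -4, -7], [1, -2, -1], [0, 0, -5]].
Solving (B − 5I)v = 0 gives the eigenspace spanned by (-2, -1, 0).
With v_1 = -2, v = (-2, -1, 0), so v_2 = -1.

-1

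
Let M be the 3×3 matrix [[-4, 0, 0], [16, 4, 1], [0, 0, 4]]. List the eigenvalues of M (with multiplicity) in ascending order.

-4, 4, 4

Characteristic polynomial: p(s) = s^3 - 4s^2 - 16s + 64 = (s - 4)^2(s + 4).
Roots (with multiplicity): -4, 4, 4.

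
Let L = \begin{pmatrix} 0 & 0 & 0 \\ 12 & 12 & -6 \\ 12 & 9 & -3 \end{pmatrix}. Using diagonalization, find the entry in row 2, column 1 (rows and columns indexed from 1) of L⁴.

Characteristic polynomial: r^3 - 9r^2 + 18r = r(r - 6)(r - 3), so the eigenvalues are 0, 3, 6.
r=0: eigenvector (1, -2, -2).
r=3: eigenvector (0, 2, 3).
r=6: eigenvector (0, 1, 1).
P = [[1, 0, 0], [-2, 2, 1], [-2, 3, 1]], D = diag(0, 3, 6), P⁻¹ = [[1, 0, 0], [0, -1, 1], [2, 3, -2]].
L⁴ = P·diag(0, 81, 1296)·P⁻¹ = [[0, 0, 0], [2592, 3726, -2430], [2592, 3645, -2349]].
The requested entry is 2592.

2592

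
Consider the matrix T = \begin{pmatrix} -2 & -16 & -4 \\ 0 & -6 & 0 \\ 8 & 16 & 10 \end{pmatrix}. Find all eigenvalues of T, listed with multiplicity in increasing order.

Characteristic polynomial: p(λ) = λ^3 - 2λ^2 - 36λ + 72 = (λ - 6)(λ - 2)(λ + 6).
Roots (with multiplicity): -6, 2, 6.

-6, 2, 6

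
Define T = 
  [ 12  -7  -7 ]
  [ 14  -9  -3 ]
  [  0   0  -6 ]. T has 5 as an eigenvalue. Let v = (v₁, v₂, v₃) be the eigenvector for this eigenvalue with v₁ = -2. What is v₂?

-2

T − 5I = [[7, -7, -7], [14, -14, -3], [0, 0, -11]].
Solving (T − 5I)v = 0 gives the eigenspace spanned by (-2, -2, 0).
With v₁ = -2, v = (-2, -2, 0), so v₂ = -2.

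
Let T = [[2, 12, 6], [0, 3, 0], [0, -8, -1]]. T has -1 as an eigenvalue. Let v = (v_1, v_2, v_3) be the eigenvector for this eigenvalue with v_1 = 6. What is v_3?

-3

T + 1I = [[3, 12, 6], [0, 4, 0], [0, -8, 0]].
Solving (T + 1I)v = 0 gives the eigenspace spanned by (6, 0, -3).
With v_1 = 6, v = (6, 0, -3), so v_3 = -3.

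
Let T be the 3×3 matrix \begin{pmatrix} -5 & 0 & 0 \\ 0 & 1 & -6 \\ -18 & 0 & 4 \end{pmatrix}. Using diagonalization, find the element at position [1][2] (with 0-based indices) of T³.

Characteristic polynomial: r^3 - 21r + 20 = (r - 4)(r - 1)(r + 5), so the eigenvalues are -5, 1, 4.
r=-5: eigenvector (1, 2, 2).
r=1: eigenvector (0, 1, 0).
r=4: eigenvector (0, -2, 1).
P = [[1, 0, 0], [2, 1, -2], [2, 0, 1]], D = diag(-5, 1, 4), P⁻¹ = [[1, 0, 0], [-6, 1, 2], [-2, 0, 1]].
T³ = P·diag(-125, 1, 64)·P⁻¹ = [[-125, 0, 0], [0, 1, -126], [-378, 0, 64]].
The requested entry is -126.

-126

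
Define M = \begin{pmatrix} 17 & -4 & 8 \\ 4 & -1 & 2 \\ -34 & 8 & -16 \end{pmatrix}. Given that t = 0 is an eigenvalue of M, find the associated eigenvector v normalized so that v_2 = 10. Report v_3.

M = [[17, -4, 8], [4, -1, 2], [-34, 8, -16]].
Solving (M)v = 0 gives the eigenspace spanned by (0, 10, 5).
With v_2 = 10, v = (0, 10, 5), so v_3 = 5.

5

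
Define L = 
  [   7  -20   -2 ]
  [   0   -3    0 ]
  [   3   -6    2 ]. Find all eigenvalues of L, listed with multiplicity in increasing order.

Characteristic polynomial: p(λ) = λ^3 - 6λ^2 - 7λ + 60 = (λ - 5)(λ - 4)(λ + 3).
Roots (with multiplicity): -3, 4, 5.

-3, 4, 5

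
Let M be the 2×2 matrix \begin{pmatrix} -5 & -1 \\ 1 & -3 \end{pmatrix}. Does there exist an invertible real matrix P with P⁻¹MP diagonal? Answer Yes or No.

No

Characteristic polynomial: p(t) = t^2 + 8t + 16 = (t + 4)^2.
t = -4 has algebraic multiplicity 2; rank(M + 4I) = 1, so geometric multiplicity = 1.
Geometric multiplicity < algebraic multiplicity, so M is not diagonalizable.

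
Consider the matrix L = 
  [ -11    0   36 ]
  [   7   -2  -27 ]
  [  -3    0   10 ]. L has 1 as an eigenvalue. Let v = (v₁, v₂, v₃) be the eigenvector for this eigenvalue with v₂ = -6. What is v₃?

3

L − 1I = [[-12, 0, 36], [7, -3, -27], [-3, 0, 9]].
Solving (L − 1I)v = 0 gives the eigenspace spanned by (9, -6, 3).
With v₂ = -6, v = (9, -6, 3), so v₃ = 3.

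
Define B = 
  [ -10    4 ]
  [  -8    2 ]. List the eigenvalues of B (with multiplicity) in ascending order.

Characteristic polynomial: p(t) = t^2 + 8t + 12 = (t + 2)(t + 6).
Roots (with multiplicity): -6, -2.

-6, -2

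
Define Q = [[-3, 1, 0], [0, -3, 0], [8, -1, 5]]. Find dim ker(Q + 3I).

Q + 3I = [[0, 1, 0], [0, 0, 0], [8, -1, 8]].
This matrix has rank 2, so its null space has dimension 3 − 2 = 1.

1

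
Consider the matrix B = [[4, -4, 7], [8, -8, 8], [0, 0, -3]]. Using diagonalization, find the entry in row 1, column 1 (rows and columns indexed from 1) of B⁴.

-256

Characteristic polynomial: r^3 + 7r^2 + 12r = r(r + 3)(r + 4), so the eigenvalues are -4, -3, 0.
r=-3: eigenvector (-1, 0, 1).
r=-4: eigenvector (1, 2, 0).
r=0: eigenvector (1, 1, 0).
P = [[-1, 1, 1], [0, 2, 1], [1, 0, 0]], D = diag(-3, -4, 0), P⁻¹ = [[0, 0, 1], [-1, 1, -1], [2, -1, 2]].
B⁴ = P·diag(81, 256, 0)·P⁻¹ = [[-256, 256, -337], [-512, 512, -512], [0, 0, 81]].
The requested entry is -256.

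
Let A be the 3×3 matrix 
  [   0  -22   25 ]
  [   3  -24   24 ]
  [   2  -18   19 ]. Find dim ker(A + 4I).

1

A + 4I = [[4, -22, 25], [3, -20, 24], [2, -18, 23]].
This matrix has rank 2, so its null space has dimension 3 − 2 = 1.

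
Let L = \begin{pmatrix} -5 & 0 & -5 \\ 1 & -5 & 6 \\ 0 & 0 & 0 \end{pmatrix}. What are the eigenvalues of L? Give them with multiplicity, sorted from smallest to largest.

-5, -5, 0

Characteristic polynomial: p(r) = r^3 + 10r^2 + 25r = r(r + 5)^2.
Roots (with multiplicity): -5, -5, 0.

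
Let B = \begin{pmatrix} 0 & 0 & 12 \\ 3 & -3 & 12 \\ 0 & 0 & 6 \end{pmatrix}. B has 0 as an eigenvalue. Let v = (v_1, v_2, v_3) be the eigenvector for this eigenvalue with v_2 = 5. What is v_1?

5

B = [[0, 0, 12], [3, -3, 12], [0, 0, 6]].
Solving (B)v = 0 gives the eigenspace spanned by (5, 5, 0).
With v_2 = 5, v = (5, 5, 0), so v_1 = 5.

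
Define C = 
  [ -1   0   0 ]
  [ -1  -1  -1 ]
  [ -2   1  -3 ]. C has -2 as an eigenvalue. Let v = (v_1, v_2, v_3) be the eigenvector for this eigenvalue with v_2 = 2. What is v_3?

C + 2I = [[1, 0, 0], [-1, 1, -1], [-2, 1, -1]].
Solving (C + 2I)v = 0 gives the eigenspace spanned by (0, 2, 2).
With v_2 = 2, v = (0, 2, 2), so v_3 = 2.

2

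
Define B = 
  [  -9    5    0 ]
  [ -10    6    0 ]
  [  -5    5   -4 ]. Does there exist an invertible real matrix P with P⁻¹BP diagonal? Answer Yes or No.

Yes

Characteristic polynomial: p(λ) = λ^3 + 7λ^2 + 8λ - 16 = (λ - 1)(λ + 4)^2.
λ = -4 has algebraic multiplicity 2; rank(B + 4I) = 1, so geometric multiplicity = 2.
Every eigenvalue has geometric = algebraic multiplicity, so B is diagonalizable.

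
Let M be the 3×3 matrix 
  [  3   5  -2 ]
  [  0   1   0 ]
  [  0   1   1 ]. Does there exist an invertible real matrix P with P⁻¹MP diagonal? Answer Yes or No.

No

Characteristic polynomial: p(λ) = λ^3 - 5λ^2 + 7λ - 3 = (λ - 3)(λ - 1)^2.
λ = 1 has algebraic multiplicity 2; rank(M − 1I) = 2, so geometric multiplicity = 1.
Geometric multiplicity < algebraic multiplicity, so M is not diagonalizable.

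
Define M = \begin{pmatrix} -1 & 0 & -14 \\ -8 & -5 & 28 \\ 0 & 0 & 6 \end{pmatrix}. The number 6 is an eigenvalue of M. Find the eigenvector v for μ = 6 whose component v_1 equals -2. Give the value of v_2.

M − 6I = [[-7, 0, -14], [-8, -11, 28], [0, 0, 0]].
Solving (M − 6I)v = 0 gives the eigenspace spanned by (-2, 4, 1).
With v_1 = -2, v = (-2, 4, 1), so v_2 = 4.

4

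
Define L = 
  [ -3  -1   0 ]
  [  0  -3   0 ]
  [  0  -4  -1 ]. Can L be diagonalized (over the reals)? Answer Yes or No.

No

Characteristic polynomial: p(t) = t^3 + 7t^2 + 15t + 9 = (t + 1)(t + 3)^2.
t = -3 has algebraic multiplicity 2; rank(L + 3I) = 2, so geometric multiplicity = 1.
Geometric multiplicity < algebraic multiplicity, so L is not diagonalizable.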